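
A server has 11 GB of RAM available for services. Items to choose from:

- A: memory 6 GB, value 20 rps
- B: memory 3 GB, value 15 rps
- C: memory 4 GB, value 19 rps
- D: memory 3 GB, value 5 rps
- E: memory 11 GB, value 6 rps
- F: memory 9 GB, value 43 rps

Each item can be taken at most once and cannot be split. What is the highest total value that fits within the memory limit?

This is a 0/1 knapsack; check combinations near the capacity.
- F: memory 9, value 43
- A+C: memory 6+4=10, value 20+19=39
- B+C+D: memory 3+4+3=10, value 15+19+5=39
- A+B: memory 6+3=9, value 20+15=35
- B+C: memory 3+4=7, value 15+19=34
Best: 43 rps.

43 rps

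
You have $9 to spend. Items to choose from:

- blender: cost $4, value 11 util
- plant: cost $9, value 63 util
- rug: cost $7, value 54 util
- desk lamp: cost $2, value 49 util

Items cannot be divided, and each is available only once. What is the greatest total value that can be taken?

Check high-value combinations within $9:
- rug+desk lamp: cost 7+2=9, value 54+49=103
- plant: cost 9, value 63
- blender+desk lamp: cost 4+2=6, value 11+49=60
- rug: cost 7, value 54
- desk lamp: cost 2, value 49
Best: 103 util.

103 util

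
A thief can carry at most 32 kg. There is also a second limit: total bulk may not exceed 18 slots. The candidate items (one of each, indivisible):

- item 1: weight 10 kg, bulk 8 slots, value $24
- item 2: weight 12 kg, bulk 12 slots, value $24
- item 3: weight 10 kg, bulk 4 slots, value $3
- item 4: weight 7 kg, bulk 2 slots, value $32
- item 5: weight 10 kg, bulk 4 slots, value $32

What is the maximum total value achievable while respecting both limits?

Feasible sets respecting both limits:
- item 1+item 4+item 5: weight 27, bulk 14, value 88
- item 2+item 4+item 5: weight 29, bulk 18, value 88
- item 3+item 4+item 5: weight 27, bulk 10, value 67
- item 4+item 5: weight 17, bulk 6, value 64
Best: $88.

$88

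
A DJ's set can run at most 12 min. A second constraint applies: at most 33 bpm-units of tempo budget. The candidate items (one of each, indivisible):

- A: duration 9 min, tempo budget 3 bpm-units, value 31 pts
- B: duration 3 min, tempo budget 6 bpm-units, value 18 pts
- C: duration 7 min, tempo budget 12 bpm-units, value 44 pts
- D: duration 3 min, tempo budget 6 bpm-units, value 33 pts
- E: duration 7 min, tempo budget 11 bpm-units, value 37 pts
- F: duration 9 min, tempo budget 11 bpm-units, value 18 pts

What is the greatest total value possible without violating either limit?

77 pts

Feasible sets respecting both limits:
- C+D: duration 10, tempo budget 18, value 77
- D+E: duration 10, tempo budget 17, value 70
- A+D: duration 12, tempo budget 9, value 64
Best: 77 pts.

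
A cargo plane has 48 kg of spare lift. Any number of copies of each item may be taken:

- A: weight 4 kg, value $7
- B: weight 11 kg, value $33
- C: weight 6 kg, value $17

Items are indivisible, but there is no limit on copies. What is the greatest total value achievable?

$139

Best value-per-unit is B at 33/11; filling with it alone gives 4×33 = 132.
Optimal mix: 1×A + 4×B → weight 48, value 139.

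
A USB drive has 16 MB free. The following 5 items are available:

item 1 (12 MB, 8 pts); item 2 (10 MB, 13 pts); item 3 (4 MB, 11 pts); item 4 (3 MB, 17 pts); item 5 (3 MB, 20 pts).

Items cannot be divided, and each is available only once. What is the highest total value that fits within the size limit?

50 pts

Check high-value combinations within 16 MB:
- item 2+item 4+item 5: size 10+3+3=16, value 13+17+20=50
- item 3+item 4+item 5: size 4+3+3=10, value 11+17+20=48
- item 4+item 5: size 3+3=6, value 17+20=37
Best: 50 pts.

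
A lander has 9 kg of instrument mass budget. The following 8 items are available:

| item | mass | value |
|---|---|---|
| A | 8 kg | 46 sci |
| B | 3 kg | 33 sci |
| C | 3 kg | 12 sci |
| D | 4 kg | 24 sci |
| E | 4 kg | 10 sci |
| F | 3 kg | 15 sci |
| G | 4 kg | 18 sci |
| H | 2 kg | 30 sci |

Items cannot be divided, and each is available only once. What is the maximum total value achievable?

Check high-value combinations within 9 kg:
- B+D+H: mass 3+4+2=9, value 33+24+30=87
- B+G+H: mass 3+4+2=9, value 33+18+30=81
- B+F+H: mass 3+3+2=8, value 33+15+30=78
- B+C+H: mass 3+3+2=8, value 33+12+30=75
Best: 87 sci.

87 sci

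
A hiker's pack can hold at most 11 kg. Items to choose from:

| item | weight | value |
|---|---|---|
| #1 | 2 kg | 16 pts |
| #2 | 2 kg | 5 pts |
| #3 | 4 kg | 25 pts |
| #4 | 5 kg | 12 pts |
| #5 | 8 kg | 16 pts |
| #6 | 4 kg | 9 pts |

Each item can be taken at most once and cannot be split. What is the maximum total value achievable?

53 pts

Check high-value combinations within 11 kg:
- #1+#3+#4: weight 2+4+5=11, value 16+25+12=53
- #1+#3+#6: weight 2+4+4=10, value 16+25+9=50
- #1+#2+#3: weight 2+2+4=8, value 16+5+25=46
- #2+#3+#4: weight 2+4+5=11, value 5+25+12=42
- #1+#3: weight 2+4=6, value 16+25=41
Best: 53 pts.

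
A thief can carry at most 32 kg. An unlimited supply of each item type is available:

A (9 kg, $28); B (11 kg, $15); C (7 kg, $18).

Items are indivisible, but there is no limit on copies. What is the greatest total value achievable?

Best value-per-unit is A at 28/9; filling with it alone gives 3×28 = 84.
Optimal mix: 2×A + 2×C → weight 32, value 92.

$92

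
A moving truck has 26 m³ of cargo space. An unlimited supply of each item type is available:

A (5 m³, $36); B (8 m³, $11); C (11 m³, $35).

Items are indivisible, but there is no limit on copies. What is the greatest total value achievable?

Best value-per-unit is A at 36/5, and filling with it alone uses volume 5×5=25. No mix of the others beats 5×36 = 180.

$180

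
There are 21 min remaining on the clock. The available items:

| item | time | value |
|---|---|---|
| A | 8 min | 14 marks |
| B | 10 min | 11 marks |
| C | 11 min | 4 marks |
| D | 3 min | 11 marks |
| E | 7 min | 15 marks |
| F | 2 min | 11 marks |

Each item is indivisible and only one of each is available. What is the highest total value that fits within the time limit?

Check high-value combinations within 21 min:
- A+D+E+F: time 8+3+7+2=20, value 14+11+15+11=51
- A+E+F: time 8+7+2=17, value 14+15+11=40
- A+D+E: time 8+3+7=18, value 14+11+15=40
Best: 51 marks.

51 marks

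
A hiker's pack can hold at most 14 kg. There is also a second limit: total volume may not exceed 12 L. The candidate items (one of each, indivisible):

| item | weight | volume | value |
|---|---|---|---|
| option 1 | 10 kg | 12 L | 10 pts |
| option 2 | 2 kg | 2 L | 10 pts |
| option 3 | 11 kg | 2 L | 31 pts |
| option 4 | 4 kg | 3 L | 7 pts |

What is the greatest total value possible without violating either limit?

Feasible sets respecting both limits:
- option 2+option 3: weight 13, volume 4, value 41
- option 3: weight 11, volume 2, value 31
- option 2+option 4: weight 6, volume 5, value 17
- option 1: weight 10, volume 12, value 10
Best: 41 pts.

41 pts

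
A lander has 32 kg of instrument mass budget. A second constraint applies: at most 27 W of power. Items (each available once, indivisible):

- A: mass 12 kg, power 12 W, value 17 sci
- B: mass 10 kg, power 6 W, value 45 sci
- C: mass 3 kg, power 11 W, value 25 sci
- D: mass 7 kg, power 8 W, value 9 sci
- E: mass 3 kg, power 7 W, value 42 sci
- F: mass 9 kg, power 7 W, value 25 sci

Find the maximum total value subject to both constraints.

Feasible sets respecting both limits:
- B+C+E: mass 16, power 24, value 112
- B+E+F: mass 22, power 20, value 112
- A+B+E: mass 25, power 25, value 104
Best: 112 sci.

112 sci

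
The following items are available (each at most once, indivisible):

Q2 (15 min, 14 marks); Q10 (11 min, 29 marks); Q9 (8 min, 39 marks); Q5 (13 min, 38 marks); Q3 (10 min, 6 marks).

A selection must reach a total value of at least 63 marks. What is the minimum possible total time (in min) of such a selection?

19

Subsets with value ≥ 63, sorted by total time:
- Q10+Q9: time 19, value 68
- Q9+Q5: time 21, value 77
- Q10+Q5: time 24, value 67
- Q10+Q9+Q3: time 29, value 74
Minimum time: 19 min.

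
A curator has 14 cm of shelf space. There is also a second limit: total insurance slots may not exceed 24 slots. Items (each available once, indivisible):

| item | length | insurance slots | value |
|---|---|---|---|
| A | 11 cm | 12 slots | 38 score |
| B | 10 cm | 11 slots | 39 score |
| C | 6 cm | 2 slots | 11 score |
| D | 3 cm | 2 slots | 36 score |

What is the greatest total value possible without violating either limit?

75 score

Feasible sets respecting both limits:
- B+D: length 13, insurance slots 13, value 75
- A+D: length 14, insurance slots 14, value 74
- C+D: length 9, insurance slots 4, value 47
Best: 75 score.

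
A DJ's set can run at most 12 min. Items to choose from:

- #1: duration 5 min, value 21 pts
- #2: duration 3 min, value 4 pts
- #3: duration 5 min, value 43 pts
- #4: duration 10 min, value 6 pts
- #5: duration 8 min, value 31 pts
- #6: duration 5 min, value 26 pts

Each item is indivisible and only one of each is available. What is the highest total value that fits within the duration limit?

Check high-value combinations within 12 min:
- #3+#6: duration 5+5=10, value 43+26=69
- #1+#3: duration 5+5=10, value 21+43=64
- #2+#3: duration 3+5=8, value 4+43=47
- #1+#6: duration 5+5=10, value 21+26=47
- #3: duration 5, value 43
Best: 69 pts.

69 pts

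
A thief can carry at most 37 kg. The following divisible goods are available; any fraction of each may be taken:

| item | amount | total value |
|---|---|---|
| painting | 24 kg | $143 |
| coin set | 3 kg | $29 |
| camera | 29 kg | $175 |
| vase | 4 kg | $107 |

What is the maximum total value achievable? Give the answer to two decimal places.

316.96

Take in order of value per unit:
- vase (107/4 per unit): all 4 → value 107, running total 107.00
- coin set (29/3 per unit): all 3 → value 29, running total 136.00
- camera (175/29 per unit): all 29 → value 175, running total 311.00
- painting (143/24 per unit): 1 of 24 → value 1×143/24 = 5.9583, running total 316.96
Total 316.96.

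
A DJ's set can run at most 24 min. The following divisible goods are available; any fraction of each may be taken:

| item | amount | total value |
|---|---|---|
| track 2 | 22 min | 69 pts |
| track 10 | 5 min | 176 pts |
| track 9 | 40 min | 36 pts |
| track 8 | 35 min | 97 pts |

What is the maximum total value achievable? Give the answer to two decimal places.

Take in order of value per unit:
- track 10 (176/5 per unit): all 5 → value 176, running total 176.00
- track 2 (69/22 per unit): 19 of 22 → value 19×69/22 = 59.5909, running total 235.59
Total 235.59.

235.59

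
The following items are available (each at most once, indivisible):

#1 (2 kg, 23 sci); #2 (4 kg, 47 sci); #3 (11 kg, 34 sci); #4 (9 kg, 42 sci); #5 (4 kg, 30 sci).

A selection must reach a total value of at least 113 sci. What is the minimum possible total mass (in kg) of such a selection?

Subsets with value ≥ 113, sorted by total mass:
- #2+#4+#5: mass 17, value 119
- #1+#2+#4+#5: mass 19, value 142
- #1+#2+#3+#5: mass 21, value 134
Minimum mass: 17 kg.

17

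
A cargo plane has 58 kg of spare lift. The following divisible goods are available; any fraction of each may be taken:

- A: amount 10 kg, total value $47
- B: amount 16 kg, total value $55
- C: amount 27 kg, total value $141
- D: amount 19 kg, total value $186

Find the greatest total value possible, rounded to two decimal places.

380.88

Take in order of value per unit:
- D (186/19 per unit): all 19 → value 186, running total 186.00
- C (141/27 per unit): all 27 → value 141, running total 327.00
- A (47/10 per unit): all 10 → value 47, running total 374.00
- B (55/16 per unit): 2 of 16 → value 2×55/16 = 6.8750, running total 380.88
Total 380.88.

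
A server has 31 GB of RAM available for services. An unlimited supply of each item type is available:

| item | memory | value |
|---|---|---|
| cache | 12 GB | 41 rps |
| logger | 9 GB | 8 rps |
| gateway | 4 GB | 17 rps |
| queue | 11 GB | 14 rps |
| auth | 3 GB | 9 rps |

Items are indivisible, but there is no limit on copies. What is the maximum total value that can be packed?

128 rps

Best value-per-unit is gateway at 17/4; filling with it alone gives 7×17 = 119.
Optimal mix: 7×gateway + 1×auth → memory 31, value 128.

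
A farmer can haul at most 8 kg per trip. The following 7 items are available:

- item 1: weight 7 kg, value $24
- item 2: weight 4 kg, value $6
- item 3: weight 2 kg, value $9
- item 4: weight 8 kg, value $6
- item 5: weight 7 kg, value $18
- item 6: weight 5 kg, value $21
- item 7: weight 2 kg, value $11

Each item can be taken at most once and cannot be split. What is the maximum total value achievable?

$32

Check high-value combinations within 8 kg:
- item 6+item 7: weight 5+2=7, value 21+11=32
- item 3+item 6: weight 2+5=7, value 9+21=30
- item 2+item 3+item 7: weight 4+2+2=8, value 6+9+11=26
- item 1: weight 7, value 24
- item 6: weight 5, value 21
Best: $32.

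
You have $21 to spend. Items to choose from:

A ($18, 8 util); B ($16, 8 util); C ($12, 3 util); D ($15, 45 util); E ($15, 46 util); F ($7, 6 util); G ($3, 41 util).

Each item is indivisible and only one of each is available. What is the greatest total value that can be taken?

Check high-value combinations within $21:
- E+G: cost 15+3=18, value 46+41=87
- D+G: cost 15+3=18, value 45+41=86
- B+G: cost 16+3=19, value 8+41=49
- A+G: cost 18+3=21, value 8+41=49
- F+G: cost 7+3=10, value 6+41=47
Best: 87 util.

87 util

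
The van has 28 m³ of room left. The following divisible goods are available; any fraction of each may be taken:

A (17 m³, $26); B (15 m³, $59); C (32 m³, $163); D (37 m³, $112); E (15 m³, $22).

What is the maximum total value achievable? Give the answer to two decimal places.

Take in order of value per unit:
- C (163/32 per unit): 28 of 32 → value 28×163/32 = 142.6250, running total 142.63
Total 142.63.

142.63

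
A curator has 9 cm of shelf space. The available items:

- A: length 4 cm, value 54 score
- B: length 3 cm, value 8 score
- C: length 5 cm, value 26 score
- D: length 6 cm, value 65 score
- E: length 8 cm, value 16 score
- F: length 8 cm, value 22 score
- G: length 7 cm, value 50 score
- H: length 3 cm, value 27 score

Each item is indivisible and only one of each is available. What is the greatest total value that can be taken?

92 score

Check high-value combinations within 9 cm:
- D+H: length 6+3=9, value 65+27=92
- A+H: length 4+3=7, value 54+27=81
- A+C: length 4+5=9, value 54+26=80
Best: 92 score.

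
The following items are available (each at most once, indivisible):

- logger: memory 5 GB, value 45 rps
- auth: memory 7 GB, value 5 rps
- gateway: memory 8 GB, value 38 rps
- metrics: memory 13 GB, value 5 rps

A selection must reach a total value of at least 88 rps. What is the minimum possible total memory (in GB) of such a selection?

20

Subsets with value ≥ 88, sorted by total memory:
- logger+auth+gateway: memory 20, value 88
- logger+gateway+metrics: memory 26, value 88
Minimum memory: 20 GB.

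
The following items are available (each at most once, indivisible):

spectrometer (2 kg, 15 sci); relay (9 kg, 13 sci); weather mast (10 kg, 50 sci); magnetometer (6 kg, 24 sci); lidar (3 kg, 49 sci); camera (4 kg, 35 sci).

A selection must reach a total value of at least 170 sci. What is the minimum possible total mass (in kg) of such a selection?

25

Subsets with value ≥ 170, sorted by total mass:
- spectrometer+weather mast+magnetometer+lidar+camera: mass 25, value 173
- relay+weather mast+magnetometer+lidar+camera: mass 32, value 171
Minimum mass: 25 kg.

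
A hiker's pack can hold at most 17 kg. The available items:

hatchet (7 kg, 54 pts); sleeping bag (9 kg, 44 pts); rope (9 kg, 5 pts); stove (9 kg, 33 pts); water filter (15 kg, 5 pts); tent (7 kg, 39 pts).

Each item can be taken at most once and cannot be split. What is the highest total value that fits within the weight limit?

98 pts

Check high-value combinations within 17 kg:
- hatchet+sleeping bag: weight 7+9=16, value 54+44=98
- hatchet+tent: weight 7+7=14, value 54+39=93
- hatchet+stove: weight 7+9=16, value 54+33=87
Best: 98 pts.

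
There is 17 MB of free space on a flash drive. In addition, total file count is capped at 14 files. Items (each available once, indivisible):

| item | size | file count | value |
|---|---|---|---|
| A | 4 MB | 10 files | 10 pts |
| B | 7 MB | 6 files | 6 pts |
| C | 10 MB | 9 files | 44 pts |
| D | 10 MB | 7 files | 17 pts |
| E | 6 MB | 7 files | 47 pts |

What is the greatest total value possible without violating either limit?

64 pts

Feasible sets respecting both limits:
- D+E: size 16, file count 14, value 64
- B+E: size 13, file count 13, value 53
- E: size 6, file count 7, value 47
Best: 64 pts.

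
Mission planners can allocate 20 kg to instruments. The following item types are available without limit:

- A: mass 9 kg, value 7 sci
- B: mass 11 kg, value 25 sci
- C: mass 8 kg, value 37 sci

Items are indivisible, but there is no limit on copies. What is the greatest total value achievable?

Best value-per-unit is C at 37/8, and filling with it alone uses mass 2×8=16. No mix of the others beats 2×37 = 74.

74 sci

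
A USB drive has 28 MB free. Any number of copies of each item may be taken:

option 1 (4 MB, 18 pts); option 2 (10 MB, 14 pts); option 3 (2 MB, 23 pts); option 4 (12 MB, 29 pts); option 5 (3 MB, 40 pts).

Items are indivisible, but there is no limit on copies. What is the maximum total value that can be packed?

Best value-per-unit is option 5 at 40/3; filling with it alone gives 9×40 = 360.
Optimal mix: 2×option 3 + 8×option 5 → size 28, value 366.

366 pts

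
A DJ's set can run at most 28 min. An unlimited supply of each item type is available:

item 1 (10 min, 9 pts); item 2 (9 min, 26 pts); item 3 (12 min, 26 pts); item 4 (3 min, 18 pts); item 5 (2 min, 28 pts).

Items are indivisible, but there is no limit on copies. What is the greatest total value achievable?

Best value-per-unit is item 5 at 28/2, and filling with it alone uses duration 14×2=28. No mix of the others beats 14×28 = 392.

392 pts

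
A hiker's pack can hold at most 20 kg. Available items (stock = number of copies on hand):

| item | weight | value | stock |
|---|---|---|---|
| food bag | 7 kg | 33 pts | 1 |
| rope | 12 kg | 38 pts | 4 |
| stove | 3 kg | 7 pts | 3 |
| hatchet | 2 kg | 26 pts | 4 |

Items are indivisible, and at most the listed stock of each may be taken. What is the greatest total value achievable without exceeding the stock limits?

Top feasible selections:
- 1×food bag + 1×stove + 4×hatchet: weight 18, value 144
- 1×rope + 4×hatchet: weight 20, value 142
Best: 144 pts.

144 pts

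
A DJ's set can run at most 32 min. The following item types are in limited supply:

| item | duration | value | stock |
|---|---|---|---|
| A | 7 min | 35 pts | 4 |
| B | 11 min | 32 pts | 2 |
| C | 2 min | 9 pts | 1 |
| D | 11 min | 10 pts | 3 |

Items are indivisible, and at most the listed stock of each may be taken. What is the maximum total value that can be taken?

Best selections within duration 32 and stock limits:
- 4×A + 1×C: duration 30, value 149
- 4×A: duration 28, value 140
Best: 149 pts.

149 pts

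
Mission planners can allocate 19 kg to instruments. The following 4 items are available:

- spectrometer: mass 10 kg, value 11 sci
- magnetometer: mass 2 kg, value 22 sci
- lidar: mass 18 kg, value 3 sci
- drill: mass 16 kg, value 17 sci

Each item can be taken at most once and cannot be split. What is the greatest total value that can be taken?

Check high-value combinations within 19 kg:
- magnetometer+drill: mass 2+16=18, value 22+17=39
- spectrometer+magnetometer: mass 10+2=12, value 11+22=33
- magnetometer: mass 2, value 22
Best: 39 sci.

39 sci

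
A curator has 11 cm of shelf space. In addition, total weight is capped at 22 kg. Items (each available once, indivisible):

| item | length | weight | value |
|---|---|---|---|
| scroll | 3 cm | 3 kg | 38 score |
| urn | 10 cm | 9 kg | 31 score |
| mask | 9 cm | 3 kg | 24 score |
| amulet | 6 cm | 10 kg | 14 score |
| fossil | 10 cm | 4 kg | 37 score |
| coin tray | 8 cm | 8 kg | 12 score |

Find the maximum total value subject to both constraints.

52 score

Feasible sets respecting both limits:
- scroll+amulet: length 9, weight 13, value 52
- scroll+coin tray: length 11, weight 11, value 50
- scroll: length 3, weight 3, value 38
- fossil: length 10, weight 4, value 37
Best: 52 score.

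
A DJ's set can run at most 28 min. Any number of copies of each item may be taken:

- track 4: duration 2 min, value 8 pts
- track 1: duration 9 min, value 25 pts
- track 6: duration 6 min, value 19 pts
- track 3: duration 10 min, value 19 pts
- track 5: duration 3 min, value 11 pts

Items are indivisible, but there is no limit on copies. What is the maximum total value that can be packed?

112 pts

Best value-per-unit is track 4 at 8/2, and filling with it alone uses duration 14×2=28. No mix of the others beats 14×8 = 112.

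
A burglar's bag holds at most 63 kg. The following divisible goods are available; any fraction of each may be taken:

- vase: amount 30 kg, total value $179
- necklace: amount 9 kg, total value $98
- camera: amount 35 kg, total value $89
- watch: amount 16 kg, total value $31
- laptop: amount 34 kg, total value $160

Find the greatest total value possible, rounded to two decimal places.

Take in order of value per unit:
- necklace (98/9 per unit): all 9 → value 98, running total 98.00
- vase (179/30 per unit): all 30 → value 179, running total 277.00
- laptop (160/34 per unit): 24 of 34 → value 24×160/34 = 112.9412, running total 389.94
Total 389.94.

389.94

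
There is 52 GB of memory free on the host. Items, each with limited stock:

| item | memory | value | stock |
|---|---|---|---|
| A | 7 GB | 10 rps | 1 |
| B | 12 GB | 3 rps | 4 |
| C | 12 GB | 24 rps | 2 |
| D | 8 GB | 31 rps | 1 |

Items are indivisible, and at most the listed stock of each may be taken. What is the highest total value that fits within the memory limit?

Top feasible selections:
- 1×A + 1×B + 2×C + 1×D: memory 51, value 92
- 1×A + 2×C + 1×D: memory 39, value 89
- 1×B + 2×C + 1×D: memory 44, value 82
- 2×C + 1×D: memory 32, value 79
Best: 92 rps.

92 rps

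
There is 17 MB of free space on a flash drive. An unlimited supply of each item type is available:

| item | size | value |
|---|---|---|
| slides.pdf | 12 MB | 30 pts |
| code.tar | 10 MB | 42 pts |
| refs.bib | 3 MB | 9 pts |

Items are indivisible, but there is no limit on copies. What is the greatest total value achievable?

60 pts

Best value-per-unit is code.tar at 42/10; filling with it alone gives 1×42 = 42.
Optimal mix: 1×code.tar + 2×refs.bib → size 16, value 60.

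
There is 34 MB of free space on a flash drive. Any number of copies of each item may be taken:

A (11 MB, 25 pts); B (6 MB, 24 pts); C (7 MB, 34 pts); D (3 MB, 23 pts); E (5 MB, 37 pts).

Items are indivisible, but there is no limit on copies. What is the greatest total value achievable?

258 pts

Best value-per-unit is D at 23/3; filling with it alone gives 11×23 = 253.
Optimal mix: 8×D + 2×E → size 34, value 258.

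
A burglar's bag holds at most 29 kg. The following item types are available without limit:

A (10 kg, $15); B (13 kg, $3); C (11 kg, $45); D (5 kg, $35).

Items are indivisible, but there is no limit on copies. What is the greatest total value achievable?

Best value-per-unit is D at 35/5, and filling with it alone uses weight 5×5=25. No mix of the others beats 5×35 = 175.

$175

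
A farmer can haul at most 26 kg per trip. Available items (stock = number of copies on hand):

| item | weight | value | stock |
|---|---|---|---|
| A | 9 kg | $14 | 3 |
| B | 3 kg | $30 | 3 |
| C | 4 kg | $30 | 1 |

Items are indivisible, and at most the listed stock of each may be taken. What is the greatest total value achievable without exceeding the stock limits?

Top feasible selections:
- 1×A + 3×B + 1×C: weight 22, value 134
- 3×B + 1×C: weight 13, value 120
- 1×A + 3×B: weight 18, value 104
- 1×A + 2×B + 1×C: weight 19, value 104
Best: $134.

$134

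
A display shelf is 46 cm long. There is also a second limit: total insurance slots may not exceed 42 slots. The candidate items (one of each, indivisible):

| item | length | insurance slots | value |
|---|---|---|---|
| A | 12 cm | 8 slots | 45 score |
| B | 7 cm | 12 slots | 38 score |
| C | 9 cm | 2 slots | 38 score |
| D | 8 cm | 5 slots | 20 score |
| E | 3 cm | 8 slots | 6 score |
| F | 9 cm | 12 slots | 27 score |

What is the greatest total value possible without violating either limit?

168 score

Feasible sets respecting both limits:
- A+B+C+D+F: length 45, insurance slots 39, value 168
- A+B+C+E+F: length 40, insurance slots 42, value 154
- A+B+C+F: length 37, insurance slots 34, value 148
Best: 168 score.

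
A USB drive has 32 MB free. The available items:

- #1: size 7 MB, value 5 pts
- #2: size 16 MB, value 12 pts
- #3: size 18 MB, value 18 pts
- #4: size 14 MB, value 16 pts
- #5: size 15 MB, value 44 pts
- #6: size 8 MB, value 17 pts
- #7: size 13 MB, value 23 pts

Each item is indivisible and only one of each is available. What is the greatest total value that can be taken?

This is a 0/1 knapsack; check combinations near the capacity.
- #5+#7: size 15+13=28, value 44+23=67
- #1+#5+#6: size 7+15+8=30, value 5+44+17=66
- #5+#6: size 15+8=23, value 44+17=61
- #4+#5: size 14+15=29, value 16+44=60
Best: 67 pts.

67 pts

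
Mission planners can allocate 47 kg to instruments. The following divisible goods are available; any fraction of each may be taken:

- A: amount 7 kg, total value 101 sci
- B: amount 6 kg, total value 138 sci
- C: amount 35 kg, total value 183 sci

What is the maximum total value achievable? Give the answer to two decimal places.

Take in order of value per unit:
- B (138/6 per unit): all 6 → value 138, running total 138.00
- A (101/7 per unit): all 7 → value 101, running total 239.00
- C (183/35 per unit): 34 of 35 → value 34×183/35 = 177.7714, running total 416.77
Total 416.77.

416.77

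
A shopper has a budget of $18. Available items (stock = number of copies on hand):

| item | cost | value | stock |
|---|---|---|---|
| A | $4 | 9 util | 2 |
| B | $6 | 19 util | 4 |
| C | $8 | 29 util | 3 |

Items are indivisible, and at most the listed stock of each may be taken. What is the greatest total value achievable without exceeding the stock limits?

Best selections within cost 18 and stock limits:
- 2×C: cost 16, value 58
- 3×B: cost 18, value 57
Best: 58 util.

58 util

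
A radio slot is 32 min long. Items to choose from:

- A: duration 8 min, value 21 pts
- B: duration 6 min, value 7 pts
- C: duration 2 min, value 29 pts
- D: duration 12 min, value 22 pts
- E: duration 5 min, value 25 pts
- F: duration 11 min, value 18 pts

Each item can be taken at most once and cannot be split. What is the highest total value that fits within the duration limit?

100 pts

This is a 0/1 knapsack; check combinations near the capacity.
- A+B+C+E+F: duration 8+6+2+5+11=32, value 21+7+29+25+18=100
- A+C+D+E: duration 8+2+12+5=27, value 21+29+22+25=97
- C+D+E+F: duration 2+12+5+11=30, value 29+22+25+18=94
- A+C+E+F: duration 8+2+5+11=26, value 21+29+25+18=93
- B+C+D+E: duration 6+2+12+5=25, value 7+29+22+25=83
Best: 100 pts.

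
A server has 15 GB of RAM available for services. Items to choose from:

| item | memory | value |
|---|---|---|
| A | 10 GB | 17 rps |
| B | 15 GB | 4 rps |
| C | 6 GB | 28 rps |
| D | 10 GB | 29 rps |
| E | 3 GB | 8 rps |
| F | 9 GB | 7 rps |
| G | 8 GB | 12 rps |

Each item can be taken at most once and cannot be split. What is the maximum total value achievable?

40 rps

Check high-value combinations within 15 GB:
- C+G: memory 6+8=14, value 28+12=40
- D+E: memory 10+3=13, value 29+8=37
- C+E: memory 6+3=9, value 28+8=36
- C+F: memory 6+9=15, value 28+7=35
- D: memory 10, value 29
Best: 40 rps.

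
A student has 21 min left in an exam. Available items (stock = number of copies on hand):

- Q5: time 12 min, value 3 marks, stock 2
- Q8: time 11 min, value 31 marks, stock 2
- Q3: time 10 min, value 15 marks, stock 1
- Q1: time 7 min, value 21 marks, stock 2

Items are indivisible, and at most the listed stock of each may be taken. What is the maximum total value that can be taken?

52 marks

Best selections within time 21 and stock limits:
- 1×Q8 + 1×Q1: time 18, value 52
- 1×Q8 + 1×Q3: time 21, value 46
- 2×Q1: time 14, value 42
- 1×Q3 + 1×Q1: time 17, value 36
Best: 52 marks.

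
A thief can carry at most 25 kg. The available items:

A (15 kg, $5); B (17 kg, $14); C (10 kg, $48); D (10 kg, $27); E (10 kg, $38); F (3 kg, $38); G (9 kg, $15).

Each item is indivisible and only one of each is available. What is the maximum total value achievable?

$124

Check high-value combinations within 25 kg:
- C+E+F: weight 10+10+3=23, value 48+38+38=124
- C+D+F: weight 10+10+3=23, value 48+27+38=113
- D+E+F: weight 10+10+3=23, value 27+38+38=103
Best: $124.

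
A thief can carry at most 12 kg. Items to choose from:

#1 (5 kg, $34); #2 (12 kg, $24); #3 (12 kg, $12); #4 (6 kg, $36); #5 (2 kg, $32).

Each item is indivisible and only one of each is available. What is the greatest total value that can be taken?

$70

This is a 0/1 knapsack; check combinations near the capacity.
- #1+#4: weight 5+6=11, value 34+36=70
- #4+#5: weight 6+2=8, value 36+32=68
- #1+#5: weight 5+2=7, value 34+32=66
- #4: weight 6, value 36
Best: $70.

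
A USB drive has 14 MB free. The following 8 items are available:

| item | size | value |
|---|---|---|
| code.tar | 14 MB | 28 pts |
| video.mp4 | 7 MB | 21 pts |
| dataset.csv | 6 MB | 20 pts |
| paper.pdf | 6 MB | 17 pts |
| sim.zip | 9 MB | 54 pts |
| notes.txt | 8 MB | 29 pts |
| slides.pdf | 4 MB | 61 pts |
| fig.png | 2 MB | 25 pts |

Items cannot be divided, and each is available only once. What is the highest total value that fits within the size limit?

Check high-value combinations within 14 MB:
- sim.zip+slides.pdf: size 9+4=13, value 54+61=115
- notes.txt+slides.pdf+fig.png: size 8+4+2=14, value 29+61+25=115
- video.mp4+slides.pdf+fig.png: size 7+4+2=13, value 21+61+25=107
- dataset.csv+slides.pdf+fig.png: size 6+4+2=12, value 20+61+25=106
- paper.pdf+slides.pdf+fig.png: size 6+4+2=12, value 17+61+25=103
Best: 115 pts.

115 pts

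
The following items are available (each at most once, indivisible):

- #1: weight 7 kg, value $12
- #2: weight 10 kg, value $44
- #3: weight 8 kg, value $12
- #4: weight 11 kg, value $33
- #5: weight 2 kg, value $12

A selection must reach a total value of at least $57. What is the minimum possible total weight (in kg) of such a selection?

19

Subsets with value ≥ 57, sorted by total weight:
- #1+#2+#5: weight 19, value 68
- #2+#3+#5: weight 20, value 68
Minimum weight: 19 kg.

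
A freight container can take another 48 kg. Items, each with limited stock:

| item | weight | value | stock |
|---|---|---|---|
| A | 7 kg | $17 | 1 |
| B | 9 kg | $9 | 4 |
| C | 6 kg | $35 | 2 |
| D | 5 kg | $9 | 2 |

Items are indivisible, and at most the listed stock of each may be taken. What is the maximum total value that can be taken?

Best selections within weight 48 and stock limits:
- 1×A + 2×B + 2×C + 2×D: weight 47, value 123
- 1×A + 1×B + 2×C + 2×D: weight 38, value 114
Best: $123.

$123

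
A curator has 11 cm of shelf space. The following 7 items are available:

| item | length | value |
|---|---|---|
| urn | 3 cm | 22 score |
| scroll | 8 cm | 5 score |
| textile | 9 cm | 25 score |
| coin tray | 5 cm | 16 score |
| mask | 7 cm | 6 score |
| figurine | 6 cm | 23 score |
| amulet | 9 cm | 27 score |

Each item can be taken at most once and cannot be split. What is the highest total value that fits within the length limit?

Check high-value combinations within 11 cm:
- urn+figurine: length 3+6=9, value 22+23=45
- coin tray+figurine: length 5+6=11, value 16+23=39
- urn+coin tray: length 3+5=8, value 22+16=38
- urn+mask: length 3+7=10, value 22+6=28
- amulet: length 9, value 27
Best: 45 score.

45 score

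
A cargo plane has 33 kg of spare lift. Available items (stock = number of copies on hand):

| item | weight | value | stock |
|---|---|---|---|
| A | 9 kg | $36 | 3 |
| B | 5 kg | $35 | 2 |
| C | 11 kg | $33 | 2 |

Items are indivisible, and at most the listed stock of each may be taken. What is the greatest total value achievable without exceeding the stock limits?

$143

Best selections within weight 33 and stock limits:
- 3×A + 1×B: weight 32, value 143
- 2×A + 2×B: weight 28, value 142
Best: $143.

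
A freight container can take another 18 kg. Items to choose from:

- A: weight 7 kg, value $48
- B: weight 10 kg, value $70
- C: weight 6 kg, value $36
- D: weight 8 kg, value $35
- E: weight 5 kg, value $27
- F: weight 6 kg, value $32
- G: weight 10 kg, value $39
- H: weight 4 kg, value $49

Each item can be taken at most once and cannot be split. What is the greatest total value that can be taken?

This is a 0/1 knapsack; check combinations near the capacity.
- A+C+H: weight 7+6+4=17, value 48+36+49=133
- A+F+H: weight 7+6+4=17, value 48+32+49=129
- A+E+H: weight 7+5+4=16, value 48+27+49=124
- C+D+H: weight 6+8+4=18, value 36+35+49=120
- B+H: weight 10+4=14, value 70+49=119
Best: $133.

$133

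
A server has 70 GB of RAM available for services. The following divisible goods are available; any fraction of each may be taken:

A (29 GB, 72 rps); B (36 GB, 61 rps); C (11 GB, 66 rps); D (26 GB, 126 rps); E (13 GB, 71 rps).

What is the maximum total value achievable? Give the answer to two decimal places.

Take in order of value per unit:
- C (66/11 per unit): all 11 → value 66, running total 66.00
- E (71/13 per unit): all 13 → value 71, running total 137.00
- D (126/26 per unit): all 26 → value 126, running total 263.00
- A (72/29 per unit): 20 of 29 → value 20×72/29 = 49.6552, running total 312.66
Total 312.66.

312.66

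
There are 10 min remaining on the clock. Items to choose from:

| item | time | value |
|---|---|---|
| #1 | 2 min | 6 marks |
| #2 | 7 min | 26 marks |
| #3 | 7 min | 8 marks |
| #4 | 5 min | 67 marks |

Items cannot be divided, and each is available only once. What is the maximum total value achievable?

73 marks

Check high-value combinations within 10 min:
- #1+#4: time 2+5=7, value 6+67=73
- #4: time 5, value 67
- #1+#2: time 2+7=9, value 6+26=32
- #2: time 7, value 26
Best: 73 marks.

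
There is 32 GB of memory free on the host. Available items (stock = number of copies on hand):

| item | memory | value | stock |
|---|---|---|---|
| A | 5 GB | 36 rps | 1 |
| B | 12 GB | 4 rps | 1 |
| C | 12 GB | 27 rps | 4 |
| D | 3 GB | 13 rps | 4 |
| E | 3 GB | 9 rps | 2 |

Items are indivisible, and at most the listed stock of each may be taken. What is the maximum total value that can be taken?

124 rps

Best selections within memory 32 and stock limits:
- 1×A + 1×C + 4×D + 1×E: memory 32, value 124
- 1×A + 1×C + 3×D + 2×E: memory 32, value 120
- 1×A + 1×C + 4×D: memory 29, value 115
- 1×A + 1×C + 3×D + 1×E: memory 29, value 111
Best: 124 rps.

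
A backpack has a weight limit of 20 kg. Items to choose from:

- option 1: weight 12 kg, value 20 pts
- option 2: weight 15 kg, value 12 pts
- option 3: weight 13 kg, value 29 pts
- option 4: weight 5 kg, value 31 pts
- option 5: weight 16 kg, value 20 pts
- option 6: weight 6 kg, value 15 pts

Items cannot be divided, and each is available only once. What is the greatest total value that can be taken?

Check high-value combinations within 20 kg:
- option 3+option 4: weight 13+5=18, value 29+31=60
- option 1+option 4: weight 12+5=17, value 20+31=51
- option 4+option 6: weight 5+6=11, value 31+15=46
- option 3+option 6: weight 13+6=19, value 29+15=44
- option 2+option 4: weight 15+5=20, value 12+31=43
Best: 60 pts.

60 pts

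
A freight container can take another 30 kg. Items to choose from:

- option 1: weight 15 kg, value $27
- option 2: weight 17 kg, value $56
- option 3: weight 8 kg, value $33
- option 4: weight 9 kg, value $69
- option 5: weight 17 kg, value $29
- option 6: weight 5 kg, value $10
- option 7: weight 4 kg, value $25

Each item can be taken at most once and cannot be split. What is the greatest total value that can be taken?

Check high-value combinations within 30 kg:
- option 2+option 4+option 7: weight 17+9+4=30, value 56+69+25=150
- option 3+option 4+option 6+option 7: weight 8+9+5+4=26, value 33+69+10+25=137
- option 3+option 4+option 7: weight 8+9+4=21, value 33+69+25=127
Best: $150.

$150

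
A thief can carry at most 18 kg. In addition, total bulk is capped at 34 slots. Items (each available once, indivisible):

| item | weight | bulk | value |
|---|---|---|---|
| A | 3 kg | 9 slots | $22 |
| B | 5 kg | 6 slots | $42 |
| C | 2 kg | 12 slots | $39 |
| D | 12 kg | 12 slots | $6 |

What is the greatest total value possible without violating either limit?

Feasible sets respecting both limits:
- A+B+C: weight 10, bulk 27, value 103
- B+C: weight 7, bulk 18, value 81
- A+C+D: weight 17, bulk 33, value 67
- A+B: weight 8, bulk 15, value 64
Best: $103.

$103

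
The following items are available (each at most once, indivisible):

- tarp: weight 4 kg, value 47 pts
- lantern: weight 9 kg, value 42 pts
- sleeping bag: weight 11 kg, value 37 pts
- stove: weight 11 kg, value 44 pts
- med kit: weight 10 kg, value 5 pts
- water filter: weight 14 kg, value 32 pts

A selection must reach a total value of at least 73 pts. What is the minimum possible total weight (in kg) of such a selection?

Subsets with value ≥ 73, sorted by total weight:
- tarp+lantern: weight 13, value 89
- tarp+stove: weight 15, value 91
- tarp+sleeping bag: weight 15, value 84
Minimum weight: 13 kg.

13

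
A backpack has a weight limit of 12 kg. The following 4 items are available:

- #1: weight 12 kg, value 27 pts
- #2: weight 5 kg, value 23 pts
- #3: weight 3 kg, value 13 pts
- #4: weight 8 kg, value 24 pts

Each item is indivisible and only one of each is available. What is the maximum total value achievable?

This is a 0/1 knapsack; check combinations near the capacity.
- #3+#4: weight 3+8=11, value 13+24=37
- #2+#3: weight 5+3=8, value 23+13=36
- #1: weight 12, value 27
- #4: weight 8, value 24
Best: 37 pts.

37 pts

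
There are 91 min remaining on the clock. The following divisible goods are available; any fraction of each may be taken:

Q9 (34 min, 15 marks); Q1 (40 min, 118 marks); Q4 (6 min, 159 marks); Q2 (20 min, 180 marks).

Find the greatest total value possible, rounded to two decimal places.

468.03

Take in order of value per unit:
- Q4 (159/6 per unit): all 6 → value 159, running total 159.00
- Q2 (180/20 per unit): all 20 → value 180, running total 339.00
- Q1 (118/40 per unit): all 40 → value 118, running total 457.00
- Q9 (15/34 per unit): 25 of 34 → value 25×15/34 = 11.0294, running total 468.03
Total 468.03.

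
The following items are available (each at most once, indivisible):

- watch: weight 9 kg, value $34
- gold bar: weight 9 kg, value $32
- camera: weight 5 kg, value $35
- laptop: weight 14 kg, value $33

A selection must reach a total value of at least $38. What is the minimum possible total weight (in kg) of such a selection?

Subsets with value ≥ 38, sorted by total weight:
- watch+camera: weight 14, value 69
- gold bar+camera: weight 14, value 67
Minimum weight: 14 kg.

14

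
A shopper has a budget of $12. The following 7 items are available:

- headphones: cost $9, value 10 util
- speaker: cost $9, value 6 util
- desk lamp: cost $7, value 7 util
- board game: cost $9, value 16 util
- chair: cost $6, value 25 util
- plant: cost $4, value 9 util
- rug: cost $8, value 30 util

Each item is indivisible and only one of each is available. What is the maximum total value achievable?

Check high-value combinations within $12:
- plant+rug: cost 4+8=12, value 9+30=39
- chair+plant: cost 6+4=10, value 25+9=34
- rug: cost 8, value 30
- chair: cost 6, value 25
Best: 39 util.

39 util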